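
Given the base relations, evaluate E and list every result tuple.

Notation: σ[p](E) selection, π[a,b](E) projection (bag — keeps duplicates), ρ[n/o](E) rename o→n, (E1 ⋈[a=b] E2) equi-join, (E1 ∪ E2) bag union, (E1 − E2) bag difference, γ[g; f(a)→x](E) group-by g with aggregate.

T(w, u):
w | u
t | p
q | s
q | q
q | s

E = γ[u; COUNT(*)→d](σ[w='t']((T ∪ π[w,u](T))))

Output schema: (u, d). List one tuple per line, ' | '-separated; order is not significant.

Subexpression sizes:
  T → 4
  T → 4
  π[w,u](T) → 4
  (T ∪ π[w,u](T)) → 8
  σ[w='t']((T ∪ π[w,u](T))) → 2
  γ[u; COUNT(*)→d](σ[w='t']((T ∪ π[w,u](T)))) → 1

== RESULT ==
u | d
p | 2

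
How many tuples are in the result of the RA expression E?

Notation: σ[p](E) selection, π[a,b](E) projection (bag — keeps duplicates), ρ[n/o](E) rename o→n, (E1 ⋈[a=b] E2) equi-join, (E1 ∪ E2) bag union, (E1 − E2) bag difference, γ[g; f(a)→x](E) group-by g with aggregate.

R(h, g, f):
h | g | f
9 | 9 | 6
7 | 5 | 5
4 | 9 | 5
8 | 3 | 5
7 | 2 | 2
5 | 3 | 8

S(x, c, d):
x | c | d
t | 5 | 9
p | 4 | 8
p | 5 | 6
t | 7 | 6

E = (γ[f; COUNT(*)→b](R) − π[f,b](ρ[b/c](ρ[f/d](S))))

Subexpression sizes:
  R → 6
  γ[f; COUNT(*)→b](R) → 4
  S → 4
  ρ[f/d](S) → 4
  ρ[b/c](ρ[f/d](S)) → 4
  π[f,b](ρ[b/c](ρ[f/d](S))) → 4
  (γ[f; COUNT(*)→b](R) − π[f,b](ρ[b/c](ρ[f/d](S)))) → 4

|E| = 4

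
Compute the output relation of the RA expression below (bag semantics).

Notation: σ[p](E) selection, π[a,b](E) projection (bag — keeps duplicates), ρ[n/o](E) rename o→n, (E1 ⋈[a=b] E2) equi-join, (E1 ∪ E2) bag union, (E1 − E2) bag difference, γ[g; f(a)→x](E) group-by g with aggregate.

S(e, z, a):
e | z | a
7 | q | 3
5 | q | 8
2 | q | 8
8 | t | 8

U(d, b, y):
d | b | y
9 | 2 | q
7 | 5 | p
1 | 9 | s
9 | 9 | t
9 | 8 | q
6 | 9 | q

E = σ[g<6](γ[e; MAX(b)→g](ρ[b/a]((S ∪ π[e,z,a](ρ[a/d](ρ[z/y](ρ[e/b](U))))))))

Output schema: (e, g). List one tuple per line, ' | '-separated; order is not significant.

Subexpression sizes:
  S → 4
  U → 6
  ρ[e/b](U) → 6
  ρ[z/y](ρ[e/b](U)) → 6
  ρ[a/d](ρ[z/y](ρ[e/b](U))) → 6
  π[e,z,a](ρ[a/d](ρ[z/y](ρ[e/b](U)))) → 6
  (S ∪ π[e,z,a](ρ[a/d](ρ[z/y](ρ[e/b](U))))) → 10
  ρ[b/a]((S ∪ π[e,z,a](ρ[a/d](ρ[z/y](ρ[e/b](U)))))) → 10
  γ[e; MAX(b)→g](ρ[b/a]((S ∪ π[e,z,a](ρ[a/d](ρ[z/y](ρ[e/b](U))))))) → 5
  σ[g<6](γ[e; MAX(b)→g](ρ[b/a]((S ∪ π[e,z,a](ρ[a/d](ρ[z/y](ρ[e/b](U)))))))) → 1

== RESULT ==
e | g
7 | 3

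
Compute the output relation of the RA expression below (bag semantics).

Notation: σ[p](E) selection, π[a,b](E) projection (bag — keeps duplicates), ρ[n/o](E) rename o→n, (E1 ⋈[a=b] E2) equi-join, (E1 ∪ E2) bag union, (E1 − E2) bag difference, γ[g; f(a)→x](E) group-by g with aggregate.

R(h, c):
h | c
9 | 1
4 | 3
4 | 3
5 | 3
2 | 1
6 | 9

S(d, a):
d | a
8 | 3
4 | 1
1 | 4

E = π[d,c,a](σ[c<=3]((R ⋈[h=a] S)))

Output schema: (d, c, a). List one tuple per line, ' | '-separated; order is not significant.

Subexpression sizes:
  R → 6
  S → 3
  (R ⋈[h=a] S) → 2
  σ[c<=3]((R ⋈[h=a] S)) → 2
  π[d,c,a](σ[c<=3]((R ⋈[h=a] S))) → 2

== RESULT ==
d | c | a
1 | 3 | 4
1 | 3 | 4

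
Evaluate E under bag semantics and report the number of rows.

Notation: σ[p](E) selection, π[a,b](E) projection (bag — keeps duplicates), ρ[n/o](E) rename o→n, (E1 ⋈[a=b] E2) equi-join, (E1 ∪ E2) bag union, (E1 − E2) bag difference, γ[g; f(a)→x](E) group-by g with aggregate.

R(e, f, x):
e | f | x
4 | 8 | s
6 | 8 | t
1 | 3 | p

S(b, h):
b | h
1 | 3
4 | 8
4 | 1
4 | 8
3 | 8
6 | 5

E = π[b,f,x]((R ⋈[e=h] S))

Per-node cardinality:
  R → 3
  S → 6
  (R ⋈[e=h] S) → 1
  π[b,f,x]((R ⋈[e=h] S)) → 1

|E| = 1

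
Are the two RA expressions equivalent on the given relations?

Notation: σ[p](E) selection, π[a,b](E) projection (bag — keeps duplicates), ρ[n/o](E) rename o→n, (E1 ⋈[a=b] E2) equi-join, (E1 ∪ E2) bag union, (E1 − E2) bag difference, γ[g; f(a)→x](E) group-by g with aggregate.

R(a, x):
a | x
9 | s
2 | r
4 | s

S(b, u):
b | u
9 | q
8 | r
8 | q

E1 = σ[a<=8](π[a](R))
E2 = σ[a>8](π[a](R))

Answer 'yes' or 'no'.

E1 stepwise |·|:
  R → 3
  π[a](R) → 3
  σ[a<=8](π[a](R)) → 2
E2 stepwise |·|:
  R → 3
  π[a](R) → 3
  σ[a>8](π[a](R)) → 1

E1 result:
a
2
4
E2 result:
a
9
Witness: (2,) appears 1× in E1 but 0× in E2.

no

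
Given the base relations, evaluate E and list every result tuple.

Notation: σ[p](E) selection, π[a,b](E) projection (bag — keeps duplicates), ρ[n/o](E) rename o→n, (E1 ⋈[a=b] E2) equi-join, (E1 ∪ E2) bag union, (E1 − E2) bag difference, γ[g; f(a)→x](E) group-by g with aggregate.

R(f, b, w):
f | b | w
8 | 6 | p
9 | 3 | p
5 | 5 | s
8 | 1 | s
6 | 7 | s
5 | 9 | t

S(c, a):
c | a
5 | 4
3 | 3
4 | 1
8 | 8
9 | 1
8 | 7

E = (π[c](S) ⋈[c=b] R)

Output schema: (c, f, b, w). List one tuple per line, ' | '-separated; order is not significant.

Per-node cardinality:
  S → 6
  π[c](S) → 6
  R → 6
  (π[c](S) ⋈[c=b] R) → 3

== RESULT ==
c | f | b | w
3 | 9 | 3 | p
5 | 5 | 5 | s
9 | 5 | 9 | t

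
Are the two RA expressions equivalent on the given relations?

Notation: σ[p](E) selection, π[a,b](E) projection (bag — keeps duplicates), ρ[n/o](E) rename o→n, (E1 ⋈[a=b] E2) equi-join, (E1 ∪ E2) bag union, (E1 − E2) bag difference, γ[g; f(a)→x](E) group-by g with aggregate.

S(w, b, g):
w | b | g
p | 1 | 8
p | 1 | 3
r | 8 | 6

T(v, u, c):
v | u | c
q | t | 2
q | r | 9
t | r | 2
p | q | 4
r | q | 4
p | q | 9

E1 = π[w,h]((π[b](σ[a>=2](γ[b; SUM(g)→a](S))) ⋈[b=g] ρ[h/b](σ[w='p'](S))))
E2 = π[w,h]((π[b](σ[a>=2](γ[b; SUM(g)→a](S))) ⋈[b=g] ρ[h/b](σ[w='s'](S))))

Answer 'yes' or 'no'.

E1 stepwise |·|:
  S → 3
  γ[b; SUM(g)→a](S) → 2
  σ[a>=2](γ[b; SUM(g)→a](S)) → 2
  π[b](σ[a>=2](γ[b; SUM(g)→a](S))) → 2
  S → 3
  σ[w='p'](S) → 2
  ρ[h/b](σ[w='p'](S)) → 2
  (π[b](σ[a>=2](γ[b; SUM(g)→a](S))) ⋈[b=g] ρ[h/b](σ[w='p'](S))) → 1
  π[w,h]((π[b](σ[a>=2](γ[b; SUM(g)→a](S))) ⋈[b=g] ρ[h/b](σ[w='p'](S)))) → 1
E2 stepwise |·|:
  S → 3
  γ[b; SUM(g)→a](S) → 2
  σ[a>=2](γ[b; SUM(g)→a](S)) → 2
  π[b](σ[a>=2](γ[b; SUM(g)→a](S))) → 2
  S → 3
  σ[w='s'](S) → 0
  ρ[h/b](σ[w='s'](S)) → 0
  (π[b](σ[a>=2](γ[b; SUM(g)→a](S))) ⋈[b=g] ρ[h/b](σ[w='s'](S))) → 0
  π[w,h]((π[b](σ[a>=2](γ[b; SUM(g)→a](S))) ⋈[b=g] ρ[h/b](σ[w='s'](S)))) → 0

E1 result:
w | h
p | 1
E2 result:
w | h
(0 rows)
Witness: ('p', 1) appears 1× in E1 but 0× in E2.

no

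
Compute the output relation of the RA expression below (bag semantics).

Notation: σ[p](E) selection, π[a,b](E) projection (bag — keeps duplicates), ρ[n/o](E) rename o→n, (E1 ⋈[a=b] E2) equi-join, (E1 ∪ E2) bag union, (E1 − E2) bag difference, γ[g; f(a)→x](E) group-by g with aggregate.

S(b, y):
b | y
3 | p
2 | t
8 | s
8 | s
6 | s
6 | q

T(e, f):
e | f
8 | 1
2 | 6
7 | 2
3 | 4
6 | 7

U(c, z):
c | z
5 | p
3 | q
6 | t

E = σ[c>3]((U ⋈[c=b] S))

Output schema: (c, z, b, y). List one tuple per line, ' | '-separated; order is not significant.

Row counts bottom-up:
  U → 3
  S → 6
  (U ⋈[c=b] S) → 3
  σ[c>3]((U ⋈[c=b] S)) → 2

== RESULT ==
c | z | b | y
6 | t | 6 | q
6 | t | 6 | s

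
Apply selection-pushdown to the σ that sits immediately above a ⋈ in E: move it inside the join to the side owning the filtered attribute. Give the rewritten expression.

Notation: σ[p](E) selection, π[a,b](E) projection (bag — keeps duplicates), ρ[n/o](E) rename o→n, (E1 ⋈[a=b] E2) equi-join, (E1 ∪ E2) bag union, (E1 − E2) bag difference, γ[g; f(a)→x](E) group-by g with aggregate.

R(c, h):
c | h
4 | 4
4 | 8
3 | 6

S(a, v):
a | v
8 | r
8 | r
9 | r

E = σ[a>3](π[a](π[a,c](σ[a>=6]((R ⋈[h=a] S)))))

σ filters on a, owned by the right side.
E' = σ[a>3](π[a](π[a,c]((R ⋈[h=a] σ[a>=6](S)))))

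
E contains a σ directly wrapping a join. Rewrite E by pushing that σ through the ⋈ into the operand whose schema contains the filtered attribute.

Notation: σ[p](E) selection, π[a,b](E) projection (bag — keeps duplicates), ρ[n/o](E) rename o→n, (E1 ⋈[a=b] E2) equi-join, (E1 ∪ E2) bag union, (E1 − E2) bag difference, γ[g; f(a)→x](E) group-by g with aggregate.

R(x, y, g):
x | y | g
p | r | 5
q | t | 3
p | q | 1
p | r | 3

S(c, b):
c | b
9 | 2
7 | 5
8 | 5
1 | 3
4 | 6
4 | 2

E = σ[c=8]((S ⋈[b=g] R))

σ filters on c, owned by the left side.
E' = (σ[c=8](S) ⋈[b=g] R)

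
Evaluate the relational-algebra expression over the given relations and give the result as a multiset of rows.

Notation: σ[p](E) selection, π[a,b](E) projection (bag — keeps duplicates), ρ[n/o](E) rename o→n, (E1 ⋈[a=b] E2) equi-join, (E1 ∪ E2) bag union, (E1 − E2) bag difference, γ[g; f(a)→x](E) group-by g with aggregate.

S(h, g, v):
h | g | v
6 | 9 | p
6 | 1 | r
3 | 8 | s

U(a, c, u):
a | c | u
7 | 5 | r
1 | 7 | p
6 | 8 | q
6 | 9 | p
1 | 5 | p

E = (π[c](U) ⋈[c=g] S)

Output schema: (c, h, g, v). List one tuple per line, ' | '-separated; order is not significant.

Stepwise |·|:
  U → 5
  π[c](U) → 5
  S → 3
  (π[c](U) ⋈[c=g] S) → 2

== RESULT ==
c | h | g | v
8 | 3 | 8 | s
9 | 6 | 9 | p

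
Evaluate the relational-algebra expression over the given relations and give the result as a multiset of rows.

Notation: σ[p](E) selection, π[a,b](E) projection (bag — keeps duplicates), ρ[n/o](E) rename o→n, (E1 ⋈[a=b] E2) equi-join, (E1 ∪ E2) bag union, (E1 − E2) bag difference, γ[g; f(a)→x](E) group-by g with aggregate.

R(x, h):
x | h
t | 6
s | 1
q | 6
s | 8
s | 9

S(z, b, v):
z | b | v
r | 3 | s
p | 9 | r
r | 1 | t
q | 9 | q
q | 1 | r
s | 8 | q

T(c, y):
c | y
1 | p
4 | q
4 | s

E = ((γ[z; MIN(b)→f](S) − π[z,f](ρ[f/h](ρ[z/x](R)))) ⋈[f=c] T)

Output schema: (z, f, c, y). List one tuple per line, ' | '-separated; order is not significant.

Stepwise |·|:
  S → 6
  γ[z; MIN(b)→f](S) → 4
  R → 5
  ρ[z/x](R) → 5
  ρ[f/h](ρ[z/x](R)) → 5
  π[z,f](ρ[f/h](ρ[z/x](R))) → 5
  (γ[z; MIN(b)→f](S) − π[z,f](ρ[f/h](ρ[z/x](R)))) → 3
  T → 3
  ((γ[z; MIN(b)→f](S) − π[z,f](ρ[f/h](ρ[z/x](R)))) ⋈[f=c] T) → 2

== RESULT ==
z | f | c | y
q | 1 | 1 | p
r | 1 | 1 | p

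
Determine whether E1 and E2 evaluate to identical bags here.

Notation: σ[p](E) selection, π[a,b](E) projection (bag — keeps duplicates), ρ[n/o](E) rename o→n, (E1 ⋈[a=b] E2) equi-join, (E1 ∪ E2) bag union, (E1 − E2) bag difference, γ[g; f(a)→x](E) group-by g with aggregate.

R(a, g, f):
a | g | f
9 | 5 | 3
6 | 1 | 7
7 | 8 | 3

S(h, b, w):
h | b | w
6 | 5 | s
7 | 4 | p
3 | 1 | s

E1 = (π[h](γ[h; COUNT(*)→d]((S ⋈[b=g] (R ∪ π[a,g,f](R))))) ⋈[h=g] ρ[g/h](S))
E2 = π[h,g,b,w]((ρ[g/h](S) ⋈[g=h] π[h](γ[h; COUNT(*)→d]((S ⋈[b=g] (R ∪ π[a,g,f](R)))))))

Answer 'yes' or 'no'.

E1 subexpression sizes:
  S → 3
  R → 3
  R → 3
  π[a,g,f](R) → 3
  (R ∪ π[a,g,f](R)) → 6
  (S ⋈[b=g] (R ∪ π[a,g,f](R))) → 4
  γ[h; COUNT(*)→d]((S ⋈[b=g] (R ∪ π[a,g,f](R)))) → 2
  π[h](γ[h; COUNT(*)→d]((S ⋈[b=g] (R ∪ π[a,g,f](R))))) → 2
  S → 3
  ρ[g/h](S) → 3
  (π[h](γ[h; COUNT(*)→d]((S ⋈[b=g] (R ∪ π[a,g,f](R))))) ⋈[h=g] ρ[g/h](S)) → 2
E2 subexpression sizes:
  S → 3
  ρ[g/h](S) → 3
  S → 3
  R → 3
  R → 3
  π[a,g,f](R) → 3
  (R ∪ π[a,g,f](R)) → 6
  (S ⋈[b=g] (R ∪ π[a,g,f](R))) → 4
  γ[h; COUNT(*)→d]((S ⋈[b=g] (R ∪ π[a,g,f](R)))) → 2
  π[h](γ[h; COUNT(*)→d]((S ⋈[b=g] (R ∪ π[a,g,f](R))))) → 2
  (ρ[g/h](S) ⋈[g=h] π[h](γ[h; COUNT(*)→d]((S ⋈[b=g] (R ∪ π[a,g,f](R)))))) → 2
  π[h,g,b,w]((ρ[g/h](S) ⋈[g=h] π[h](γ[h; COUNT(*)→d]((S ⋈[b=g] (R ∪ π[a,g,f](R))))))) → 2

E1 and E2 produce the same multiset:
h | g | b | w
3 | 3 | 1 | s
6 | 6 | 5 | s

yes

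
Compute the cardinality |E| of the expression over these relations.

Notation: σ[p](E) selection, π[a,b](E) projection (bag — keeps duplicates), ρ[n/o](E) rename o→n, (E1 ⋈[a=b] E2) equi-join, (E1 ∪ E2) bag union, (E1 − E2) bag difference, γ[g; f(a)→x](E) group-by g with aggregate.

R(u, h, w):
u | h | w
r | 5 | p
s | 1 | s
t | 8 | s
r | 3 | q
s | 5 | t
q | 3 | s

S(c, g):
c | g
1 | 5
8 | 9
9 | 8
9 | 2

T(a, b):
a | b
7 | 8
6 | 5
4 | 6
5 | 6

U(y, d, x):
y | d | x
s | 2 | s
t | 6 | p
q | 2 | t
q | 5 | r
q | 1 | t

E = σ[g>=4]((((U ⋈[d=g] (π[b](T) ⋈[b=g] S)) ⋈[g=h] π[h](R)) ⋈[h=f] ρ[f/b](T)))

Stepwise |·|:
  U → 5
  T → 4
  π[b](T) → 4
  S → 4
  (π[b](T) ⋈[b=g] S) → 2
  (U ⋈[d=g] (π[b](T) ⋈[b=g] S)) → 1
  R → 6
  π[h](R) → 6
  ((U ⋈[d=g] (π[b](T) ⋈[b=g] S)) ⋈[g=h] π[h](R)) → 2
  T → 4
  ρ[f/b](T) → 4
  (((U ⋈[d=g] (π[b](T) ⋈[b=g] S)) ⋈[g=h] π[h](R)) ⋈[h=f] ρ[f/b](T)) → 2
  σ[g>=4]((((U ⋈[d=g] (π[b](T) ⋈[b=g] S)) ⋈[g=h] π[h](R)) ⋈[h=f] ρ[f/b](T))) → 2

|E| = 2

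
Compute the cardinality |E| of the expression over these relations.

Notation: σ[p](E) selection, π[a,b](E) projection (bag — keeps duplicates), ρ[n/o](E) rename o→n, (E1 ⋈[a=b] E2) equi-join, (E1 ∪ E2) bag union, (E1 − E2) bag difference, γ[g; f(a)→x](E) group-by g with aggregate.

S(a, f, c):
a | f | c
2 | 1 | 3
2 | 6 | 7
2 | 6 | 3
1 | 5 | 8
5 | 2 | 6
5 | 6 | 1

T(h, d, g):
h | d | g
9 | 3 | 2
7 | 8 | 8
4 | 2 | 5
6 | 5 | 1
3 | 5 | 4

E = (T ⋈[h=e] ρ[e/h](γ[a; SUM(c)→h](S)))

Per-node cardinality:
  T → 5
  S → 6
  γ[a; SUM(c)→h](S) → 3
  ρ[e/h](γ[a; SUM(c)→h](S)) → 3
  (T ⋈[h=e] ρ[e/h](γ[a; SUM(c)→h](S))) → 1

|E| = 1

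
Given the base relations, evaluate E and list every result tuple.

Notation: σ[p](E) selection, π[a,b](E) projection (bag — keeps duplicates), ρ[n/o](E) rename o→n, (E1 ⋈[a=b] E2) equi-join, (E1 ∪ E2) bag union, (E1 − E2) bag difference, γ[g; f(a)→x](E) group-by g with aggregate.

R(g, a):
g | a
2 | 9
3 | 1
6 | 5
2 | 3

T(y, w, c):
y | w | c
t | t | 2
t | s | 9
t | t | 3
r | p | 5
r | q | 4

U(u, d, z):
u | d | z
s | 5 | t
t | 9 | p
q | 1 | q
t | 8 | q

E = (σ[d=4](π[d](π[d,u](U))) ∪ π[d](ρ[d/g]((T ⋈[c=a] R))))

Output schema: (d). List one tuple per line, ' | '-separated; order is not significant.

Stepwise |·|:
  U → 4
  π[d,u](U) → 4
  π[d](π[d,u](U)) → 4
  σ[d=4](π[d](π[d,u](U))) → 0
  T → 5
  R → 4
  (T ⋈[c=a] R) → 3
  ρ[d/g]((T ⋈[c=a] R)) → 3
  π[d](ρ[d/g]((T ⋈[c=a] R))) → 3
  (σ[d=4](π[d](π[d,u](U))) ∪ π[d](ρ[d/g]((T ⋈[c=a] R)))) → 3

== RESULT ==
d
2
2
6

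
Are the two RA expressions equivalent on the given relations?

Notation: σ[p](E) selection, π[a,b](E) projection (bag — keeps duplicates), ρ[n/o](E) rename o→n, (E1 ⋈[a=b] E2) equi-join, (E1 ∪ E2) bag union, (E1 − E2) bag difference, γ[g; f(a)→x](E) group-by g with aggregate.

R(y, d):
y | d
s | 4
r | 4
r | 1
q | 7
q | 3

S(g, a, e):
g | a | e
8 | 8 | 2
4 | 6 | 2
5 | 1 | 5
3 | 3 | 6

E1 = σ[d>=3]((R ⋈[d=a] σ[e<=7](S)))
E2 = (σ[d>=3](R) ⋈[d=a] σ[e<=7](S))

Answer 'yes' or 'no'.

E1 row counts bottom-up:
  R → 5
  S → 4
  σ[e<=7](S) → 4
  (R ⋈[d=a] σ[e<=7](S)) → 2
  σ[d>=3]((R ⋈[d=a] σ[e<=7](S))) → 1
E2 row counts bottom-up:
  R → 5
  σ[d>=3](R) → 4
  S → 4
  σ[e<=7](S) → 4
  (σ[d>=3](R) ⋈[d=a] σ[e<=7](S)) → 1

E1 and E2 produce the same multiset:
y | d | g | a | e
q | 3 | 3 | 3 | 6

yes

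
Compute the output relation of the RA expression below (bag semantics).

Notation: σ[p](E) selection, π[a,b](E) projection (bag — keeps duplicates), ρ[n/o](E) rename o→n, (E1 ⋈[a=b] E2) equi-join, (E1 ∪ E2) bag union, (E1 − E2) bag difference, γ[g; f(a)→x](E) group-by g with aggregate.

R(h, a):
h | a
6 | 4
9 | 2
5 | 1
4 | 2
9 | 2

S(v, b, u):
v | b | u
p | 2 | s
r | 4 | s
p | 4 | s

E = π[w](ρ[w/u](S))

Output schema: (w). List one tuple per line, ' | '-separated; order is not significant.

Per-node cardinality:
  S → 3
  ρ[w/u](S) → 3
  π[w](ρ[w/u](S)) → 3

== RESULT ==
w
s
s
s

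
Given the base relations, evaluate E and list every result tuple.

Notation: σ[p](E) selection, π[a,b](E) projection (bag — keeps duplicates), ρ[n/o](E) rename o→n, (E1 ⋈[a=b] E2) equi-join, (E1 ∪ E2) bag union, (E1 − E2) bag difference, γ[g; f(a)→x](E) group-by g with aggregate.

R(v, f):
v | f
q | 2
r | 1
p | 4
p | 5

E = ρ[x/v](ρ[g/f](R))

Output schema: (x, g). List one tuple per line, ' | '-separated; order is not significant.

Stepwise |·|:
  R → 4
  ρ[g/f](R) → 4
  ρ[x/v](ρ[g/f](R)) → 4

== RESULT ==
x | g
p | 4
p | 5
q | 2
r | 1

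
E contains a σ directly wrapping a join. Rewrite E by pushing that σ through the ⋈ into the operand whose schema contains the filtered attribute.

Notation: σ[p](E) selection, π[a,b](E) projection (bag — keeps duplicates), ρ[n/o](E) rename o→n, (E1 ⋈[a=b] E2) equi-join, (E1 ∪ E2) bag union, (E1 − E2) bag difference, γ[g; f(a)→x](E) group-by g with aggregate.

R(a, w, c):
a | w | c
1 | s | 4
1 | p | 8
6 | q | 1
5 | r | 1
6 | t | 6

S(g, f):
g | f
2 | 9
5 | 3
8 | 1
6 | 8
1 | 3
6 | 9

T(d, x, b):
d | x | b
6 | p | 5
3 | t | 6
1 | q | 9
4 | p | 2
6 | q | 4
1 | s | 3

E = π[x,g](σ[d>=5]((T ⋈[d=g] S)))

σ filters on d, owned by the left side.
E' = π[x,g]((σ[d>=5](T) ⋈[d=g] S))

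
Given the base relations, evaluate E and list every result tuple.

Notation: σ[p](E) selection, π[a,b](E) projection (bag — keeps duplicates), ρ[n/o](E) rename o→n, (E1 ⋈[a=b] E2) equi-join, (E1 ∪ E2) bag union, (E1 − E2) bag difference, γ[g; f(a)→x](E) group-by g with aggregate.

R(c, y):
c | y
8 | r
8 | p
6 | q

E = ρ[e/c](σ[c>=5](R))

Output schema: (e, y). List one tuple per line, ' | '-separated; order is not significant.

Stepwise |·|:
  R → 3
  σ[c>=5](R) → 3
  ρ[e/c](σ[c>=5](R)) → 3

== RESULT ==
e | y
6 | q
8 | p
8 | r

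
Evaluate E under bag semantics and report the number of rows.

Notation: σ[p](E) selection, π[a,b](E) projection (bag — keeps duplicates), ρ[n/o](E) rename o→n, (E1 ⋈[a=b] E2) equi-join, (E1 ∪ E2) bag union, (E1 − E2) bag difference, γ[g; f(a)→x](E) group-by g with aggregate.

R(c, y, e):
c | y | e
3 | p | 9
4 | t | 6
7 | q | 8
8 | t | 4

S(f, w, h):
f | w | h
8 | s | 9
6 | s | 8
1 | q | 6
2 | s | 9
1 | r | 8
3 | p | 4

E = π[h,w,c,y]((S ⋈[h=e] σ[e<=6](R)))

Row counts bottom-up:
  S → 6
  R → 4
  σ[e<=6](R) → 2
  (S ⋈[h=e] σ[e<=6](R)) → 2
  π[h,w,c,y]((S ⋈[h=e] σ[e<=6](R))) → 2

|E| = 2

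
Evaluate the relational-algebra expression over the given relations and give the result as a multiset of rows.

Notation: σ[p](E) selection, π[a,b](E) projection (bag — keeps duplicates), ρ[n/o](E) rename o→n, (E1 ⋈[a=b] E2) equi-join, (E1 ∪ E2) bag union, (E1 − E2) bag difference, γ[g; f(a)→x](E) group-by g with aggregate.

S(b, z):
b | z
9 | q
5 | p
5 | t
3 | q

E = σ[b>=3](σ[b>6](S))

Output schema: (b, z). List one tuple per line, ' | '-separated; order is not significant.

Row counts bottom-up:
  S → 4
  σ[b>6](S) → 1
  σ[b>=3](σ[b>6](S)) → 1

== RESULT ==
b | z
9 | q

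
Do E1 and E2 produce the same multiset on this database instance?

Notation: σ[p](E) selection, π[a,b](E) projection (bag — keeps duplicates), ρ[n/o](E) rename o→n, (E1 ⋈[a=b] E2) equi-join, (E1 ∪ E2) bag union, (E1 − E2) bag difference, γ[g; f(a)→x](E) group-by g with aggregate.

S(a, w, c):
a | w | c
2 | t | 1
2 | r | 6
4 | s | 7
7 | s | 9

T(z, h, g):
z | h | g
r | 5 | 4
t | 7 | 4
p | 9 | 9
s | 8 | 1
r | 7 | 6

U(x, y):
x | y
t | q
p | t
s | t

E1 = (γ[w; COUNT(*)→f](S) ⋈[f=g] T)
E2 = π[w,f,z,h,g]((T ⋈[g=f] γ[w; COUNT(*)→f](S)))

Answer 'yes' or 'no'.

E1 stepwise |·|:
  S → 4
  γ[w; COUNT(*)→f](S) → 3
  T → 5
  (γ[w; COUNT(*)→f](S) ⋈[f=g] T) → 2
E2 stepwise |·|:
  T → 5
  S → 4
  γ[w; COUNT(*)→f](S) → 3
  (T ⋈[g=f] γ[w; COUNT(*)→f](S)) → 2
  π[w,f,z,h,g]((T ⋈[g=f] γ[w; COUNT(*)→f](S))) → 2

E1 and E2 produce the same multiset:
w | f | z | h | g
r | 1 | s | 8 | 1
t | 1 | s | 8 | 1

yes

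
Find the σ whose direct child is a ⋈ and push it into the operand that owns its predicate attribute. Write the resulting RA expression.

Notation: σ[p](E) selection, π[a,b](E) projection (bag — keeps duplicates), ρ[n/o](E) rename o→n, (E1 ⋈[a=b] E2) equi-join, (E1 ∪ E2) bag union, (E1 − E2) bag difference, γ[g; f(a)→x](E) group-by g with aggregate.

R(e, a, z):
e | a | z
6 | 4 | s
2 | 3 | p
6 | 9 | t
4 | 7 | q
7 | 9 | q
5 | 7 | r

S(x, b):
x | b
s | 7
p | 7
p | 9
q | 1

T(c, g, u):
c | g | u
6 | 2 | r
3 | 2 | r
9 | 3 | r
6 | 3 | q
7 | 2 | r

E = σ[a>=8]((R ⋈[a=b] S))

σ filters on a, owned by the left side.
E' = (σ[a>=8](R) ⋈[a=b] S)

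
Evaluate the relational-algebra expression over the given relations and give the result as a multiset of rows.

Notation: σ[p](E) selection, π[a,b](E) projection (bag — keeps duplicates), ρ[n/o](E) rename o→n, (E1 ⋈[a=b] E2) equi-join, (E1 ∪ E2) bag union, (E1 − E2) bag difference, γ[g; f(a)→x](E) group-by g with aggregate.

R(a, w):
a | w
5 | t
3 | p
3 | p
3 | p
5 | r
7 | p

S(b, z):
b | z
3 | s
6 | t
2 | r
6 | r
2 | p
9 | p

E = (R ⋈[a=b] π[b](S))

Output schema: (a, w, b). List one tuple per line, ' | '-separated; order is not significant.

Per-node cardinality:
  R → 6
  S → 6
  π[b](S) → 6
  (R ⋈[a=b] π[b](S)) → 3

== RESULT ==
a | w | b
3 | p | 3
3 | p | 3
3 | p | 3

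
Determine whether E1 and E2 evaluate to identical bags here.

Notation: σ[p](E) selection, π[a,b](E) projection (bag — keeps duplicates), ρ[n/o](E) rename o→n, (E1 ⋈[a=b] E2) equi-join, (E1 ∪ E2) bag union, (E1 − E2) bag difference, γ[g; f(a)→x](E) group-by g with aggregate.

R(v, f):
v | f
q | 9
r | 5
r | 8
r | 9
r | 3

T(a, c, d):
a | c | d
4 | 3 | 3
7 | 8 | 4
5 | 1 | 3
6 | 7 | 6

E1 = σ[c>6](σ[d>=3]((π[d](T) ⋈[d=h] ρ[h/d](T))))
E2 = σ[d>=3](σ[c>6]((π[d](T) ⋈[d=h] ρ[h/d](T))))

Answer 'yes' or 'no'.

E1 stepwise |·|:
  T → 4
  π[d](T) → 4
  T → 4
  ρ[h/d](T) → 4
  (π[d](T) ⋈[d=h] ρ[h/d](T)) → 6
  σ[d>=3]((π[d](T) ⋈[d=h] ρ[h/d](T))) → 6
  σ[c>6](σ[d>=3]((π[d](T) ⋈[d=h] ρ[h/d](T)))) → 2
E2 stepwise |·|:
  T → 4
  π[d](T) → 4
  T → 4
  ρ[h/d](T) → 4
  (π[d](T) ⋈[d=h] ρ[h/d](T)) → 6
  σ[c>6]((π[d](T) ⋈[d=h] ρ[h/d](T))) → 2
  σ[d>=3](σ[c>6]((π[d](T) ⋈[d=h] ρ[h/d](T)))) → 2

E1 and E2 produce the same multiset:
d | a | c | h
4 | 7 | 8 | 4
6 | 6 | 7 | 6

yes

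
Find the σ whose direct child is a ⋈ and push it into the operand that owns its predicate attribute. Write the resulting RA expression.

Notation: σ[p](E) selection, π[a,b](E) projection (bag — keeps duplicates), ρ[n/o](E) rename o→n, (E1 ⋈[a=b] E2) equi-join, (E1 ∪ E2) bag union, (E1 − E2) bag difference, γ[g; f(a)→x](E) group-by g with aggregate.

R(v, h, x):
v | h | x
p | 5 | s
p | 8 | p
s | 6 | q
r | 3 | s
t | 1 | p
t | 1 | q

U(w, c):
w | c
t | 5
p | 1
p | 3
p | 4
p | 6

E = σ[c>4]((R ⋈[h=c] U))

σ filters on c, owned by the right side.
E' = (R ⋈[h=c] σ[c>4](U))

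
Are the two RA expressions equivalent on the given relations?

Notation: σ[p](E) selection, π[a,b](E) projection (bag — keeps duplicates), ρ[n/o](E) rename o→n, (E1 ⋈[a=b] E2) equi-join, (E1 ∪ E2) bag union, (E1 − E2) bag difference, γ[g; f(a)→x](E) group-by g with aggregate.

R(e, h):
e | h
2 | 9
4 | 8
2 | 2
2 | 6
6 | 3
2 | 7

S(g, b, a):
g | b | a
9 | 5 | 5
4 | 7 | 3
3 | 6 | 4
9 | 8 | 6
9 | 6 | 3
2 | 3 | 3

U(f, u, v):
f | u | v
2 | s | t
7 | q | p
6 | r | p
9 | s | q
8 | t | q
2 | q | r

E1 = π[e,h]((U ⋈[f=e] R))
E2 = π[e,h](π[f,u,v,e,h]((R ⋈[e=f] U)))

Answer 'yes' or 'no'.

E1 row counts bottom-up:
  U → 6
  R → 6
  (U ⋈[f=e] R) → 9
  π[e,h]((U ⋈[f=e] R)) → 9
E2 row counts bottom-up:
  R → 6
  U → 6
  (R ⋈[e=f] U) → 9
  π[f,u,v,e,h]((R ⋈[e=f] U)) → 9
  π[e,h](π[f,u,v,e,h]((R ⋈[e=f] U))) → 9

E1 and E2 produce the same multiset:
e | h
2 | 2
2 | 2
2 | 6
2 | 6
2 | 7
2 | 7
2 | 9
2 | 9
6 | 3

yes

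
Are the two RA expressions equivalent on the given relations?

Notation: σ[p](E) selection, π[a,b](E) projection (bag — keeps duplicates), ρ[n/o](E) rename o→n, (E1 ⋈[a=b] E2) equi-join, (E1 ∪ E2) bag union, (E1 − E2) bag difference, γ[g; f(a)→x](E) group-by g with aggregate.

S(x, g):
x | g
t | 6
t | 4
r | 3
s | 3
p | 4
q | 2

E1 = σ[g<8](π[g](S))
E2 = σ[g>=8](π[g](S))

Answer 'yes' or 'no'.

E1 per-node cardinality:
  S → 6
  π[g](S) → 6
  σ[g<8](π[g](S)) → 6
E2 per-node cardinality:
  S → 6
  π[g](S) → 6
  σ[g>=8](π[g](S)) → 0

E1 result:
g
2
3
3
4
4
6
E2 result:
g
(0 rows)
Witness: (6,) appears 1× in E1 but 0× in E2.

no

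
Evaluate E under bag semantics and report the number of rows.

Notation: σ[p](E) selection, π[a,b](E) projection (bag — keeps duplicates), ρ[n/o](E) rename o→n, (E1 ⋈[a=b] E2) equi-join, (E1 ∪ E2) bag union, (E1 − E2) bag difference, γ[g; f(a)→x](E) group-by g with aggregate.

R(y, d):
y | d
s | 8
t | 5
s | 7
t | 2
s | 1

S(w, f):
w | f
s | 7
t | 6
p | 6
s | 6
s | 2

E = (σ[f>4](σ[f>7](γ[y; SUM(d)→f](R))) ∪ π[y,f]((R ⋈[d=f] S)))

Stepwise |·|:
  R → 5
  γ[y; SUM(d)→f](R) → 2
  σ[f>7](γ[y; SUM(d)→f](R)) → 1
  σ[f>4](σ[f>7](γ[y; SUM(d)→f](R))) → 1
  R → 5
  S → 5
  (R ⋈[d=f] S) → 2
  π[y,f]((R ⋈[d=f] S)) → 2
  (σ[f>4](σ[f>7](γ[y; SUM(d)→f](R))) ∪ π[y,f]((R ⋈[d=f] S))) → 3

|E| = 3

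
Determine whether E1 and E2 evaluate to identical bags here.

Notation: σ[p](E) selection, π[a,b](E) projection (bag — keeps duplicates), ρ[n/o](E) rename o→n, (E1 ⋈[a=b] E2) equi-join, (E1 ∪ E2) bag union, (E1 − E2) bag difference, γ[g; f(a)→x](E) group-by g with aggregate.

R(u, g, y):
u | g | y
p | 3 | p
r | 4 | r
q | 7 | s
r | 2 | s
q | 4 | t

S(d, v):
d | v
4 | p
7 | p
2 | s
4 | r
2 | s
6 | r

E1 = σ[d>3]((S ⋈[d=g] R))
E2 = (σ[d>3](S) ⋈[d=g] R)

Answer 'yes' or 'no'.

E1 per-node cardinality:
  S → 6
  R → 5
  (S ⋈[d=g] R) → 7
  σ[d>3]((S ⋈[d=g] R)) → 5
E2 per-node cardinality:
  S → 6
  σ[d>3](S) → 4
  R → 5
  (σ[d>3](S) ⋈[d=g] R) → 5

E1 and E2 produce the same multiset:
d | v | u | g | y
4 | p | q | 4 | t
4 | p | r | 4 | r
4 | r | q | 4 | t
4 | r | r | 4 | r
7 | p | q | 7 | s

yes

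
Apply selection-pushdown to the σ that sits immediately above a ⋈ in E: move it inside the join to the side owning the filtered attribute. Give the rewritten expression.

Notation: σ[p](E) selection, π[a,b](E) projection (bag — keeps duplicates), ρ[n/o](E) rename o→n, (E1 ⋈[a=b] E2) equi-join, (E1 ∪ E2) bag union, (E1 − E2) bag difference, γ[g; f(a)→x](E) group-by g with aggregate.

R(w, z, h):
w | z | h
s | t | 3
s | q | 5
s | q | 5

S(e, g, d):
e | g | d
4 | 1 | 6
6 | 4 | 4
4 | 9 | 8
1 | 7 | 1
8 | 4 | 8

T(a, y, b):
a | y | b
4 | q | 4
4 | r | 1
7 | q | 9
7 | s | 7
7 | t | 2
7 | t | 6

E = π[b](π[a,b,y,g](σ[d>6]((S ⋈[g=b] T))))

σ filters on d, owned by the left side.
E' = π[b](π[a,b,y,g]((σ[d>6](S) ⋈[g=b] T)))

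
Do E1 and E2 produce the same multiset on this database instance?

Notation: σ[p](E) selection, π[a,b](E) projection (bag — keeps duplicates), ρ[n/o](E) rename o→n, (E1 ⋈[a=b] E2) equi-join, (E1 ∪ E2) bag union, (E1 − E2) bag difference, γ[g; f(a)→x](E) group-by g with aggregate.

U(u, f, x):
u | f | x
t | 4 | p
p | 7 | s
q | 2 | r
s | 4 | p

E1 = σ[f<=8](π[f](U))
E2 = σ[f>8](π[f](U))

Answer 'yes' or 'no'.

E1 row counts bottom-up:
  U → 4
  π[f](U) → 4
  σ[f<=8](π[f](U)) → 4
E2 row counts bottom-up:
  U → 4
  π[f](U) → 4
  σ[f>8](π[f](U)) → 0

E1 result:
f
2
4
4
7
E2 result:
f
(0 rows)
Witness: (7,) appears 1× in E1 but 0× in E2.

no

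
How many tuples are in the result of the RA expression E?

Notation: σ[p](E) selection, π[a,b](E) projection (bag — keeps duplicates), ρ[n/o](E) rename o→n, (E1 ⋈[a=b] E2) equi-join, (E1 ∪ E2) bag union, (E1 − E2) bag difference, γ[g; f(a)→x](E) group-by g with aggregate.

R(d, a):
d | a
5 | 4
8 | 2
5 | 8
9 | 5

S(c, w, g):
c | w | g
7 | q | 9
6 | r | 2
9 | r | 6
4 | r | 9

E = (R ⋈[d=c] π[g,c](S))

Per-node cardinality:
  R → 4
  S → 4
  π[g,c](S) → 4
  (R ⋈[d=c] π[g,c](S)) → 1

|E| = 1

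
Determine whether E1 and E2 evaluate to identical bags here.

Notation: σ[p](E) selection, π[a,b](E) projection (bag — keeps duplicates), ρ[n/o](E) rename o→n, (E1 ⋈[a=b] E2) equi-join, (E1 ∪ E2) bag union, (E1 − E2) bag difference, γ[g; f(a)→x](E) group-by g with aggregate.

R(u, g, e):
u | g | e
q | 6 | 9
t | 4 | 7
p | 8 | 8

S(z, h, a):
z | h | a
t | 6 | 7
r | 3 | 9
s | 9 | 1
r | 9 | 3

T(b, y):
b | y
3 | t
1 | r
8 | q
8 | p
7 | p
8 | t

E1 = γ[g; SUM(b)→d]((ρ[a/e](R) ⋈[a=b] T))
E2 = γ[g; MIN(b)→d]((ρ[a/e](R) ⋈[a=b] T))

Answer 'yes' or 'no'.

E1 row counts bottom-up:
  R → 3
  ρ[a/e](R) → 3
  T → 6
  (ρ[a/e](R) ⋈[a=b] T) → 4
  γ[g; SUM(b)→d]((ρ[a/e](R) ⋈[a=b] T)) → 2
E2 row counts bottom-up:
  R → 3
  ρ[a/e](R) → 3
  T → 6
  (ρ[a/e](R) ⋈[a=b] T) → 4
  γ[g; MIN(b)→d]((ρ[a/e](R) ⋈[a=b] T)) → 2

E1 result:
g | d
4 | 7
8 | 24
E2 result:
g | d
4 | 7
8 | 8
Witness: (8, 24) appears 1× in E1 but 0× in E2.

no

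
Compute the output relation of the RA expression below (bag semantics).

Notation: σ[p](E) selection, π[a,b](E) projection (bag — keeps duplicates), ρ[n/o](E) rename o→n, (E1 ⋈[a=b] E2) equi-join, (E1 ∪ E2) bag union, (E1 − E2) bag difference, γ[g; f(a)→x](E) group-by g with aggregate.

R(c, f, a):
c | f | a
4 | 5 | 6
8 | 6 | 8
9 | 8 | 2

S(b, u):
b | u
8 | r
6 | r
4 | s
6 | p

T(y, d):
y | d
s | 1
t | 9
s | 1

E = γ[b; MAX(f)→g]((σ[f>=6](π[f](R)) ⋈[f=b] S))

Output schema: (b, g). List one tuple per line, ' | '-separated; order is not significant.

Stepwise |·|:
  R → 3
  π[f](R) → 3
  σ[f>=6](π[f](R)) → 2
  S → 4
  (σ[f>=6](π[f](R)) ⋈[f=b] S) → 3
  γ[b; MAX(f)→g]((σ[f>=6](π[f](R)) ⋈[f=b] S)) → 2

== RESULT ==
b | g
6 | 6
8 | 8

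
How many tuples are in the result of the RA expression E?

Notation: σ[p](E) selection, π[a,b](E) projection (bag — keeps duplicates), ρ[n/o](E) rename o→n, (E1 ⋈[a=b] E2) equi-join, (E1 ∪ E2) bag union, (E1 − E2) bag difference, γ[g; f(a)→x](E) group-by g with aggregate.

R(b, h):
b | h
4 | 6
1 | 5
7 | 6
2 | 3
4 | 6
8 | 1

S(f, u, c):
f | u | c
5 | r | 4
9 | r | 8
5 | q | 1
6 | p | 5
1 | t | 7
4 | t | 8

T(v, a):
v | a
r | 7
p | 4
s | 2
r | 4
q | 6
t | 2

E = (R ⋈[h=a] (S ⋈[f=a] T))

Subexpression sizes:
  R → 6
  S → 6
  T → 6
  (S ⋈[f=a] T) → 3
  (R ⋈[h=a] (S ⋈[f=a] T)) → 3

|E| = 3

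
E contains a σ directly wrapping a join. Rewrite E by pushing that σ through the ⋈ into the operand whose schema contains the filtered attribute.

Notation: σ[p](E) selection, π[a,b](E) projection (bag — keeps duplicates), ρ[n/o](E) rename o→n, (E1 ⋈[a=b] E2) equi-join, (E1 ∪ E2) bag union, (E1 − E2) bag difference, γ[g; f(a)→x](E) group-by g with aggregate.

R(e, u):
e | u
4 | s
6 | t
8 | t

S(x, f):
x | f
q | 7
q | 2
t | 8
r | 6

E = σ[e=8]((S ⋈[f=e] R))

σ filters on e, owned by the right side.
E' = (S ⋈[f=e] σ[e=8](R))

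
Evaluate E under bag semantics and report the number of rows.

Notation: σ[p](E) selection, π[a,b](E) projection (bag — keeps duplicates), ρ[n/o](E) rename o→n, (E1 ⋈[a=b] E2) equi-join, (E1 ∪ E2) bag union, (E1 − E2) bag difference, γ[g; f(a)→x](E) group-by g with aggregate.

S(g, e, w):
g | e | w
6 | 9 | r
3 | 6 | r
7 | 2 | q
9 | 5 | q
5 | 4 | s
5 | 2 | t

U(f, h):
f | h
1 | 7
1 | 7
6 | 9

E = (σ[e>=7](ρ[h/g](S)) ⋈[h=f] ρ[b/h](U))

Row counts bottom-up:
  S → 6
  ρ[h/g](S) → 6
  σ[e>=7](ρ[h/g](S)) → 1
  U → 3
  ρ[b/h](U) → 3
  (σ[e>=7](ρ[h/g](S)) ⋈[h=f] ρ[b/h](U)) → 1

|E| = 1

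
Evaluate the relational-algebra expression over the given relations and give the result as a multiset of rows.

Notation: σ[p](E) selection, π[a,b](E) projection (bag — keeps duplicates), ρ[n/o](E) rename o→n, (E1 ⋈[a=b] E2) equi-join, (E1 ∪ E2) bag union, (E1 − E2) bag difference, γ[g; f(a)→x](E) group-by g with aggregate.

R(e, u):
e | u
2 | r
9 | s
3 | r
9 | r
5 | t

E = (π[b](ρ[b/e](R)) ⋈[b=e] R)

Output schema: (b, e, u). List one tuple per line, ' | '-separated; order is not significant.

Row counts bottom-up:
  R → 5
  ρ[b/e](R) → 5
  π[b](ρ[b/e](R)) → 5
  R → 5
  (π[b](ρ[b/e](R)) ⋈[b=e] R) → 7

== RESULT ==
b | e | u
2 | 2 | r
3 | 3 | r
5 | 5 | t
9 | 9 | r
9 | 9 | r
9 | 9 | s
9 | 9 | s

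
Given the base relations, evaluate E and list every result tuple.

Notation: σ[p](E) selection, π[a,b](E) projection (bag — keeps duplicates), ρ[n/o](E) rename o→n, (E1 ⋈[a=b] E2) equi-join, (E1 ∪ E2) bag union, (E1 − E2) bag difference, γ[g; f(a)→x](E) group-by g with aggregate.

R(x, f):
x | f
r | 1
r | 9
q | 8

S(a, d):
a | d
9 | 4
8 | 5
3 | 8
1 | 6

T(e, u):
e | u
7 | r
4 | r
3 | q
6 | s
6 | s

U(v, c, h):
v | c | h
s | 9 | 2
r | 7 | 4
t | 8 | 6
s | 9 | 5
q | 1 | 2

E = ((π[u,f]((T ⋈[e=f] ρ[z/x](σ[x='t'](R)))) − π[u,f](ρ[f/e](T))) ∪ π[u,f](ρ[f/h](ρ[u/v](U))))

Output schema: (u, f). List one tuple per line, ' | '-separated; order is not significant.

Subexpression sizes:
  T → 5
  R → 3
  σ[x='t'](R) → 0
  ρ[z/x](σ[x='t'](R)) → 0
  (T ⋈[e=f] ρ[z/x](σ[x='t'](R))) → 0
  π[u,f]((T ⋈[e=f] ρ[z/x](σ[x='t'](R)))) → 0
  T → 5
  ρ[f/e](T) → 5
  π[u,f](ρ[f/e](T)) → 5
  (π[u,f]((T ⋈[e=f] ρ[z/x](σ[x='t'](R)))) − π[u,f](ρ[f/e](T))) → 0
  U → 5
  ρ[u/v](U) → 5
  ρ[f/h](ρ[u/v](U)) → 5
  π[u,f](ρ[f/h](ρ[u/v](U))) → 5
  ((π[u,f]((T ⋈[e=f] ρ[z/x](σ[x='t'](R)))) − π[u,f](ρ[f/e](T))) ∪ π[u,f](ρ[f/h](ρ[u/v](U)))) → 5

== RESULT ==
u | f
q | 2
r | 4
s | 2
s | 5
t | 6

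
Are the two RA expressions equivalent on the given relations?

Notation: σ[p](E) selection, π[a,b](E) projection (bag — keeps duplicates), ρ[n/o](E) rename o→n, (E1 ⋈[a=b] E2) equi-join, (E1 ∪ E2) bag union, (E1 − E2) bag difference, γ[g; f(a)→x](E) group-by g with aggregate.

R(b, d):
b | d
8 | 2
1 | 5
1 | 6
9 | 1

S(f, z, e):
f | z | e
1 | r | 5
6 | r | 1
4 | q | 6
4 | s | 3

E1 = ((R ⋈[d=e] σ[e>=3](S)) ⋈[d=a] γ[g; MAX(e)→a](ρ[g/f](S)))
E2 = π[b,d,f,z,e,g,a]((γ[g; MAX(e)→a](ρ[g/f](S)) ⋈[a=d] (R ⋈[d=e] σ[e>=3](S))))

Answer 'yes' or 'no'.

E1 per-node cardinality:
  R → 4
  S → 4
  σ[e>=3](S) → 3
  (R ⋈[d=e] σ[e>=3](S)) → 2
  S → 4
  ρ[g/f](S) → 4
  γ[g; MAX(e)→a](ρ[g/f](S)) → 3
  ((R ⋈[d=e] σ[e>=3](S)) ⋈[d=a] γ[g; MAX(e)→a](ρ[g/f](S))) → 2
E2 per-node cardinality:
  S → 4
  ρ[g/f](S) → 4
  γ[g; MAX(e)→a](ρ[g/f](S)) → 3
  R → 4
  S → 4
  σ[e>=3](S) → 3
  (R ⋈[d=e] σ[e>=3](S)) → 2
  (γ[g; MAX(e)→a](ρ[g/f](S)) ⋈[a=d] (R ⋈[d=e] σ[e>=3](S))) → 2
  π[b,d,f,z,e,g,a]((γ[g; MAX(e)→a](ρ[g/f](S)) ⋈[a=d] (R ⋈[d=e] σ[e>=3](S)))) → 2

E1 and E2 produce the same multiset:
b | d | f | z | e | g | a
1 | 5 | 1 | r | 5 | 1 | 5
1 | 6 | 4 | q | 6 | 4 | 6

yes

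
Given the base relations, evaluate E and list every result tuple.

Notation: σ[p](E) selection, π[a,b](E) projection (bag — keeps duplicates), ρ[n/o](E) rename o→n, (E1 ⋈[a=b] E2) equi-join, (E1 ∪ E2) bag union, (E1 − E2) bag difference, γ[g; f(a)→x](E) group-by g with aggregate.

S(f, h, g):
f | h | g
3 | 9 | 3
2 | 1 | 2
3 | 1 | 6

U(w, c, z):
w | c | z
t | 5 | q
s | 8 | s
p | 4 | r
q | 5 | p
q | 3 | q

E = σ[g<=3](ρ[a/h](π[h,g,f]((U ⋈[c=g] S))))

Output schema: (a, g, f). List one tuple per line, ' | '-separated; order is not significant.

Stepwise |·|:
  U → 5
  S → 3
  (U ⋈[c=g] S) → 1
  π[h,g,f]((U ⋈[c=g] S)) → 1
  ρ[a/h](π[h,g,f]((U ⋈[c=g] S))) → 1
  σ[g<=3](ρ[a/h](π[h,g,f]((U ⋈[c=g] S)))) → 1

== RESULT ==
a | g | f
9 | 3 | 3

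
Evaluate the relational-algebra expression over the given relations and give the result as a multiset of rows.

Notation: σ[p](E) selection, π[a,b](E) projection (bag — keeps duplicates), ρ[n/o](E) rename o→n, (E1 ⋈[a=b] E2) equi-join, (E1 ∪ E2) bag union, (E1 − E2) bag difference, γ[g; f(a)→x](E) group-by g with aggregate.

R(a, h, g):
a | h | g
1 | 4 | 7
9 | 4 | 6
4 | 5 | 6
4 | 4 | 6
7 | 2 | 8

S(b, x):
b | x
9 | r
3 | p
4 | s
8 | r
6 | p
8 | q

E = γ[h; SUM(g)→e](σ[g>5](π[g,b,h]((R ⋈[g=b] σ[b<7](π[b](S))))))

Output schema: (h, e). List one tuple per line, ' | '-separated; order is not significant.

Stepwise |·|:
  R → 5
  S → 6
  π[b](S) → 6
  σ[b<7](π[b](S)) → 3
  (R ⋈[g=b] σ[b<7](π[b](S))) → 3
  π[g,b,h]((R ⋈[g=b] σ[b<7](π[b](S)))) → 3
  σ[g>5](π[g,b,h]((R ⋈[g=b] σ[b<7](π[b](S))))) → 3
  γ[h; SUM(g)→e](σ[g>5](π[g,b,h]((R ⋈[g=b] σ[b<7](π[b](S)))))) → 2

== RESULT ==
h | e
4 | 12
5 | 6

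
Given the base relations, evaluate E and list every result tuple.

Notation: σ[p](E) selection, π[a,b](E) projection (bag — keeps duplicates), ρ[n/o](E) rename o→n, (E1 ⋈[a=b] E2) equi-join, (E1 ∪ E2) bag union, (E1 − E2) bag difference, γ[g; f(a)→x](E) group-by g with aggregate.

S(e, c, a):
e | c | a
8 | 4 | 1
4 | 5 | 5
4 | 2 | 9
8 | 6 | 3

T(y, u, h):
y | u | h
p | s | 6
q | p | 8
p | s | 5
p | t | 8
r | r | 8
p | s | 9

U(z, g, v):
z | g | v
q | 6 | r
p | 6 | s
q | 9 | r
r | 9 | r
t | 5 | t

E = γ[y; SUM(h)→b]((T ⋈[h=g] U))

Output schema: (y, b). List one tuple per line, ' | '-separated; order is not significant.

Subexpression sizes:
  T → 6
  U → 5
  (T ⋈[h=g] U) → 5
  γ[y; SUM(h)→b]((T ⋈[h=g] U)) → 1

== RESULT ==
y | b
p | 35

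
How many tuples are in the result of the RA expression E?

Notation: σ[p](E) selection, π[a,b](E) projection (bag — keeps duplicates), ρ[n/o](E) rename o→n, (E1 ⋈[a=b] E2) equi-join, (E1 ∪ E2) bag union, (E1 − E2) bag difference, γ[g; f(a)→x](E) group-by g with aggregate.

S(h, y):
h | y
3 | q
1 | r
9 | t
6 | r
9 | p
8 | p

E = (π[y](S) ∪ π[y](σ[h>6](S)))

Subexpression sizes:
  S → 6
  π[y](S) → 6
  S → 6
  σ[h>6](S) → 3
  π[y](σ[h>6](S)) → 3
  (π[y](S) ∪ π[y](σ[h>6](S))) → 9

|E| = 9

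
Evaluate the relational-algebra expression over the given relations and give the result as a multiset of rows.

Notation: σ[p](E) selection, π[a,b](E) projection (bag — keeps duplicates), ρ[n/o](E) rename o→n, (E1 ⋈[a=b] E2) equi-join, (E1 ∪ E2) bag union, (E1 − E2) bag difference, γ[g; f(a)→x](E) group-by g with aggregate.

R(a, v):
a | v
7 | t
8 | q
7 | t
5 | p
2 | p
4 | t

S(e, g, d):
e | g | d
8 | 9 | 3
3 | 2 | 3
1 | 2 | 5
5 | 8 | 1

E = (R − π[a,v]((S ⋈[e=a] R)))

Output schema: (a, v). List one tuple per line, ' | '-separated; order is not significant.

Row counts bottom-up:
  R → 6
  S → 4
  R → 6
  (S ⋈[e=a] R) → 2
  π[a,v]((S ⋈[e=a] R)) → 2
  (R − π[a,v]((S ⋈[e=a] R))) → 4

== RESULT ==
a | v
2 | p
4 | t
7 | t
7 | t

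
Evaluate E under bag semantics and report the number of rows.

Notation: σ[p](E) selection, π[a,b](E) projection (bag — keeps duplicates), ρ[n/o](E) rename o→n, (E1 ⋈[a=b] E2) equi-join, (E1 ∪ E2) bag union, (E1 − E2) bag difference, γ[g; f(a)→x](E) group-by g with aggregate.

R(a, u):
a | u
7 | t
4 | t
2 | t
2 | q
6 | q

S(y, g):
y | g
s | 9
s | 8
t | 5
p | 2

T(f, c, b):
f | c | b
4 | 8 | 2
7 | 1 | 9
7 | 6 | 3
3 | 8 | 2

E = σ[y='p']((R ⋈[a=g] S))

Row counts bottom-up:
  R → 5
  S → 4
  (R ⋈[a=g] S) → 2
  σ[y='p']((R ⋈[a=g] S)) → 2

|E| = 2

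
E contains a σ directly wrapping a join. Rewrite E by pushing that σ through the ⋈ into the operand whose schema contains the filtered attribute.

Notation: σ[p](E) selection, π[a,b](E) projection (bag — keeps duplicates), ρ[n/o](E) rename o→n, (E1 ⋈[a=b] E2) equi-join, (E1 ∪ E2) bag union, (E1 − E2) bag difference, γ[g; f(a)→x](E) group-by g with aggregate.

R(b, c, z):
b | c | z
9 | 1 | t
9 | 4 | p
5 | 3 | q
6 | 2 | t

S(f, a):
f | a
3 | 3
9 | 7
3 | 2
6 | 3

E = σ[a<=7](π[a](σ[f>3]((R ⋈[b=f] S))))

σ filters on f, owned by the right side.
E' = σ[a<=7](π[a]((R ⋈[b=f] σ[f>3](S))))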